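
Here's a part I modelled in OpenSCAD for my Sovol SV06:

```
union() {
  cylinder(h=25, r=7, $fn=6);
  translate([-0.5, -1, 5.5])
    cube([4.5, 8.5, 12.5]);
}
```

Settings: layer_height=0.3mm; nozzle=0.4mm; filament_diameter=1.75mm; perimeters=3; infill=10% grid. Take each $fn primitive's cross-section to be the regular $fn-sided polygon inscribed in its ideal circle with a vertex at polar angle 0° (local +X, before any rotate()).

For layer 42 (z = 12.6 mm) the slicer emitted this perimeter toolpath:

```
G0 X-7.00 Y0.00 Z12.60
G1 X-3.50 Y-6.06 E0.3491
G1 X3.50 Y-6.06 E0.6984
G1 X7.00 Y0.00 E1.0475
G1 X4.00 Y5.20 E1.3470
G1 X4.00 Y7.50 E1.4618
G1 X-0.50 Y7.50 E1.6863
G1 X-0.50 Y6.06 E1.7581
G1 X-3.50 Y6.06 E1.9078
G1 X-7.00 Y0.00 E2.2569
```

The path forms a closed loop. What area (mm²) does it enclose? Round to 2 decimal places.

133.97 mm²

Apply the shoelace formula to the sequence of (X, Y) vertices; enclosed area = 133.97 mm².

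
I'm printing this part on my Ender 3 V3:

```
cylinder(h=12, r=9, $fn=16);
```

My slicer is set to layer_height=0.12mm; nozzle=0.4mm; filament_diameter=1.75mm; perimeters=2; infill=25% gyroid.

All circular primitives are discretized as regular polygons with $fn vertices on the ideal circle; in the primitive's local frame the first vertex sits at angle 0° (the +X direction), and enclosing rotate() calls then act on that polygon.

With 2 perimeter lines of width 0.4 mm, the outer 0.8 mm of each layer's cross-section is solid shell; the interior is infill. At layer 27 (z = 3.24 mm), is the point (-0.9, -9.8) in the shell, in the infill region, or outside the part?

outside

At z = 3.24 mm: the r=9 cylinder gives a regular 16-gon of circumradius 9 (constant along its height). Overall, the cross-section is a single solid region. The nearest boundary edge runs (-3.44, -8.31)→(-0.00, -9.00); distance from the point to it = 0.96 mm. The point is not inside any of the regions above, so it lies outside the cross-section (0.96 mm from the nearest boundary).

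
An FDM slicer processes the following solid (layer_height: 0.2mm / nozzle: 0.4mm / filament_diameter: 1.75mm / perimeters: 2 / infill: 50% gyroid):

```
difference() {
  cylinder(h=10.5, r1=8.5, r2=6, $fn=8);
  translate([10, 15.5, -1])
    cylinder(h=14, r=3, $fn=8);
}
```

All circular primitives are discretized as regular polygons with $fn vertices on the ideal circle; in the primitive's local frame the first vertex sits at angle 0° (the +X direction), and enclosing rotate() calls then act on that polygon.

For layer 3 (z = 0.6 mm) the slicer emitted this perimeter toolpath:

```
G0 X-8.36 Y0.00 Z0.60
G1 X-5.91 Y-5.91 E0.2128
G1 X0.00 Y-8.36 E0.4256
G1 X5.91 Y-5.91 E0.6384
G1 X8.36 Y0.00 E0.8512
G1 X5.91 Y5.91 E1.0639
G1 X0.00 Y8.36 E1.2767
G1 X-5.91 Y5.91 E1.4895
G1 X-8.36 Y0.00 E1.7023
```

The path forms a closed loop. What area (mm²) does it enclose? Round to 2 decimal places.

Apply the shoelace formula to the sequence of (X, Y) vertices; enclosed area = 197.63 mm².

197.63 mm²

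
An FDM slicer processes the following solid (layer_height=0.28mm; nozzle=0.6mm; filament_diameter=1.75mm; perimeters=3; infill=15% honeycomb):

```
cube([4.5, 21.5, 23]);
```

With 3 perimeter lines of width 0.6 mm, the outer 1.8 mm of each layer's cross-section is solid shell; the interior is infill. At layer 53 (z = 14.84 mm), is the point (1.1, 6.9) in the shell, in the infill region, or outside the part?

shell

At z = 14.84 mm: the 4.5×21.5 cube contributes its full rectangle. Overall, the cross-section is a single solid region. The nearest boundary edge runs (0.00, 21.50)→(0.00, 0.00); distance from the point to it = 1.10 mm. The point is inside the cross-section, 1.10 mm from the nearest boundary — within the 1.8 mm shell band (3 × 0.6).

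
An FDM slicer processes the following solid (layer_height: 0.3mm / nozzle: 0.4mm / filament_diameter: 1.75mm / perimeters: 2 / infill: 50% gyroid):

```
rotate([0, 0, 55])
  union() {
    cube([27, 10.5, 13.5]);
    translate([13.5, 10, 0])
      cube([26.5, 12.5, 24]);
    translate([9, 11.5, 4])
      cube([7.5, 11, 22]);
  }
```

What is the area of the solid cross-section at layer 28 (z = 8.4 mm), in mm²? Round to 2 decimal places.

At z = 8.4 mm: the cube is present — its section is the full 27×10.5 rectangle (area 283.50 mm²); the cube at (13.5, 10) is present — its section is the full 26.5×12.5 rectangle (area 331.25 mm²); the 7.5×11 cube at (9, 11.5) contributes its full rectangle (area 82.50 mm²); Combining (union): the regions partially overlap — summed areas 697.25 mm² minus the doubly-counted overlap 39.75 mm² gives 657.50 mm² — area = 657.50 mm²; (whole slice rotated 55° about Z — lengths, areas and connectivity unchanged). Overall, the cross-section is a single solid region. Net area = 657.50 mm².

657.50 mm²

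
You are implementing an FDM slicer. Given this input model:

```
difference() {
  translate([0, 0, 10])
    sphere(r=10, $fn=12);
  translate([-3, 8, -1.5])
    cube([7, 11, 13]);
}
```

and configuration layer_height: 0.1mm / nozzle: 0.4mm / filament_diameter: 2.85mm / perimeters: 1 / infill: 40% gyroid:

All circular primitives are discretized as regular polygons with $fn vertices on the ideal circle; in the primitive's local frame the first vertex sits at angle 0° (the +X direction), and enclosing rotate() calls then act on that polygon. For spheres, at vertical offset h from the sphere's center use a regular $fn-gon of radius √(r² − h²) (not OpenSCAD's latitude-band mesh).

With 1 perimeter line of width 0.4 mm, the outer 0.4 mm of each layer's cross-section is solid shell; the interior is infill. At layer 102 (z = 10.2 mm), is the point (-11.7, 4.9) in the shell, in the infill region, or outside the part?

At z = 10.2 mm: the r=10 sphere contributes a regular 12-gon of circumradius √(10²−0.2²) = 9.998; the cube at (-3, 8) is present — its section is the full 7×11 rectangle; Subtracting the remaining from the first: starting from the r=10 sphere, the 7×11 cube at (-3, 8) partially overlaps it — only the 10.64 mm² overlap (of its 77.00 mm²) is removed, clipping the outline — 1 connected region. Overall, the cross-section is a single solid region. The nearest boundary edge runs (-10.00, 0.00)→(-8.66, 5.00); distance from the point to it = 2.91 mm. The point is not inside any of the regions above, so it lies outside the cross-section (2.91 mm from the nearest boundary).

outside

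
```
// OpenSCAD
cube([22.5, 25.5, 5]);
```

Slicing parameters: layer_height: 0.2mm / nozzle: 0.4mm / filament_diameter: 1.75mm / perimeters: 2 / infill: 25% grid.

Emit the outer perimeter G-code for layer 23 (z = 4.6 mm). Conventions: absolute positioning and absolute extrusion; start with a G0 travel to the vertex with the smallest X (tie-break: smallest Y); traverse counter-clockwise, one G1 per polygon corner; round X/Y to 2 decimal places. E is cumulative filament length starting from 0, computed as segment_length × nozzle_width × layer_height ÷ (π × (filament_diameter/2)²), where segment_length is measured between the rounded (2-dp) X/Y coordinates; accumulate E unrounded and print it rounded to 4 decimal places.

At z = 4.6 mm: the 22.5×25.5 cube contributes its full rectangle. The outline is a single polygon with 4 vertices. Extrusion per mm of travel: 0.4 × 0.2 / (π × 0.875²) = 0.033260. Accumulating E over each segment gives final E = 3.1930.

G0 X0.00 Y0.00 Z4.60
G1 X22.50 Y0.00 E0.7484
G1 X22.50 Y25.50 E1.5965
G1 X0.00 Y25.50 E2.3448
G1 X0.00 Y0.00 E3.1930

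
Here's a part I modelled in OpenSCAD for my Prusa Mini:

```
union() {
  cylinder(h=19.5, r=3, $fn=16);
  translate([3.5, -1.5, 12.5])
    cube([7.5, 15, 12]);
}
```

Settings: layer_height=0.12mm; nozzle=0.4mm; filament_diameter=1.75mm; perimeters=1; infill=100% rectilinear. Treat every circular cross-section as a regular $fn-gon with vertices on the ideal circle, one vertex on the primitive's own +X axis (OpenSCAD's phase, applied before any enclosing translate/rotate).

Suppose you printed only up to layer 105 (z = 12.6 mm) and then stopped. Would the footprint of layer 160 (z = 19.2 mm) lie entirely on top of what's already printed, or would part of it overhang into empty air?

entirely on top

Compare the two slices. At z = 12.6: the r=3 cylinder gives a regular 16-gon of circumradius 3 (constant along its height) (area = (16/2)·3.000²·sin(360°/16) = 27.55 mm²); the cube at (3.5, -1.5) is present — its section is the full 7.5×15 rectangle (area 112.50 mm²); Merging all regions: the 2 present regions are separate (no shared area or edge), so areas and boundary lengths simply add and each stays a separate island — area = 140.05 mm². At z = 19.2: the r=3 cylinder contributes a regular 16-gon of circumradius 3 (area = (16/2)·3.000²·sin(360°/16) = 27.55 mm²); the 7.5×15 cube at (3.5, -1.5) contributes its full rectangle (area 112.50 mm²); Taking the union: the 2 present regions are separate (no shared area or edge), so areas and boundary lengths simply add and each stays a separate island — area = 140.05 mm². Checking containment: the cross-section at z = 19.2 is a subset of the cross-section at z = 12.6.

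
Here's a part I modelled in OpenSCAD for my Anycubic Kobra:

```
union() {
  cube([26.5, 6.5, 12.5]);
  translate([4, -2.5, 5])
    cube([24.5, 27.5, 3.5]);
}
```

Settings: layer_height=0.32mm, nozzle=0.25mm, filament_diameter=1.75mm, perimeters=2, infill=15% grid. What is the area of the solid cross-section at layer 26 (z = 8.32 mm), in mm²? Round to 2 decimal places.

699.75 mm²

At z = 8.32 mm: the cube (footprint 26.5×6.5) is included at this height (area 172.25 mm²); the cube at (4, -2.5) (footprint 24.5×27.5) is included at this height (area 673.75 mm²); Merging all regions: the regions partially overlap — summed areas 846.00 mm² minus the doubly-counted overlap 146.25 mm² gives 699.75 mm² — area = 699.75 mm². Overall, the cross-section is a single solid region. Net area = 699.75 mm².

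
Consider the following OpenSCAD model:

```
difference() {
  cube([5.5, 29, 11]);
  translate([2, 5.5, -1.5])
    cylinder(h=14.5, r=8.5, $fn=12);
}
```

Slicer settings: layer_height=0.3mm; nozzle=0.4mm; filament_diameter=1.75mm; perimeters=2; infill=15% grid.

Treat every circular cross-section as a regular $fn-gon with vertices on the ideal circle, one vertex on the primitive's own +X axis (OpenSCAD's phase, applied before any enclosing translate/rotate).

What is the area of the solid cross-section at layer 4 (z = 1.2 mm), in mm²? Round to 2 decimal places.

At z = 1.2 mm: the cube (footprint 5.5×29) is included at this height (area 159.50 mm²); the cylinder at (2, 5.5): section is a regular 12-gon, circumradius r=8.5 (area = (12/2)·8.500²·sin(360°/12) = 216.75 mm²); Subtracting the remaining from the first: starting from the 5.5×29 cube (159.50 mm²), the r=8.5 cylinder at (2, 5.5) partially overlaps it — only the 74.82 mm² overlap (of its 216.75 mm²) is removed, clipping the outline — area = 84.68 mm². Overall, the cross-section is a single solid region. Net area = 84.68 mm².

84.68 mm²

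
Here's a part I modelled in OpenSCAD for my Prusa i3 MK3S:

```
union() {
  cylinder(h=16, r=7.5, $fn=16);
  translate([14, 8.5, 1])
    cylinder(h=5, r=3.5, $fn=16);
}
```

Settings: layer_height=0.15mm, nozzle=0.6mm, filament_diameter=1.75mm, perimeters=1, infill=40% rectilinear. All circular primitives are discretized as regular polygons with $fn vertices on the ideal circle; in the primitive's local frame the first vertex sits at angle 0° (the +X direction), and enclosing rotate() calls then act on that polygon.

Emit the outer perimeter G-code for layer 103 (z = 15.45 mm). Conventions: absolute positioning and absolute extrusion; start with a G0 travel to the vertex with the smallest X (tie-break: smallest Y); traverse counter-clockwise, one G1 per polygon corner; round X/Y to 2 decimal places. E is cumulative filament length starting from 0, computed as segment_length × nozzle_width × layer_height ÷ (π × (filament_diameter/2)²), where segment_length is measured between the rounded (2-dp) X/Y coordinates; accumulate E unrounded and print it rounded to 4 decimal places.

G0 X-7.50 Y0.00 Z15.45
G1 X-6.93 Y-2.87 E0.1095
G1 X-5.30 Y-5.30 E0.2190
G1 X-2.87 Y-6.93 E0.3285
G1 X0.00 Y-7.50 E0.4379
G1 X2.87 Y-6.93 E0.5474
G1 X5.30 Y-5.30 E0.6569
G1 X6.93 Y-2.87 E0.7664
G1 X7.50 Y0.00 E0.8759
G1 X6.93 Y2.87 E0.9854
G1 X5.30 Y5.30 E1.0949
G1 X2.87 Y6.93 E1.2043
G1 X0.00 Y7.50 E1.3138
G1 X-2.87 Y6.93 E1.4233
G1 X-5.30 Y5.30 E1.5328
G1 X-6.93 Y2.87 E1.6423
G1 X-7.50 Y0.00 E1.7518

At z = 15.45 mm: the r=7.5 cylinder contributes a regular 16-gon of circumradius 7.5; the cylinder at (14, 8.5) is absent (z outside [1, 6]); Combining (union): only the r=7.5 cylinder is present, so the union is just that shape — 1 connected region. The outline is a single polygon with 16 vertices. Extrusion per mm of travel: 0.6 × 0.15 / (π × 0.875²) = 0.037418. Accumulating E over each segment gives final E = 1.7518.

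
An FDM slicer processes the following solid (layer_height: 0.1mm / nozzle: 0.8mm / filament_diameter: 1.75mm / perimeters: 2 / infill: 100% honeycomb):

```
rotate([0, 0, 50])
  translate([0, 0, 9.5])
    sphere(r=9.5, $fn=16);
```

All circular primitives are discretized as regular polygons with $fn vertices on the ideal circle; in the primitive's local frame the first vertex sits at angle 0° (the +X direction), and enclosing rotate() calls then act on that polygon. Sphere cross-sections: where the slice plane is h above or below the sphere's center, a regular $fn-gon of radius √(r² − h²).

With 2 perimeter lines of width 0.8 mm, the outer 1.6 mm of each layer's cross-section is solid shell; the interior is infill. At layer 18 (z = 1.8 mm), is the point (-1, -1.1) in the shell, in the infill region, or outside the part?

At z = 1.8 mm: the r=9.5 sphere contributes a regular 16-gon of circumradius √(9.5²−7.7²) = 5.564; (whole slice rotated 50° about Z — lengths, areas and connectivity unchanged). Overall, the cross-section is a single solid region. Undo the 50° rotation: the query point maps to (-1.485, 0.059) in the un-rotated model frame. The nearest boundary edge runs (-5.14, 2.13)→(-5.56, 0.00); distance from the point to it = 3.99 mm. The point is inside the cross-section and 3.99 mm from the nearest boundary — more than the 1.6 mm shell width (2 × 0.8), so it's in the infill interior.

infill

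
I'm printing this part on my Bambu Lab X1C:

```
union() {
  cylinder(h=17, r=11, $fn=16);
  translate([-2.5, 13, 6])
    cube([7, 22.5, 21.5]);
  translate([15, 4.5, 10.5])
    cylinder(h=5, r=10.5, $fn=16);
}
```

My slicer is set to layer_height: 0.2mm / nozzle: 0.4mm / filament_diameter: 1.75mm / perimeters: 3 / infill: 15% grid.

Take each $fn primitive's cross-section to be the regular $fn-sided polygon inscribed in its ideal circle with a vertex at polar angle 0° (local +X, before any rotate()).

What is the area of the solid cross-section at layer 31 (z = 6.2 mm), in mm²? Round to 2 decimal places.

At z = 6.2 mm: the cylinder: section is a regular 16-gon, circumradius r=11 (area = (16/2)·11.000²·sin(360°/16) = 370.44 mm²); the cube at (-2.5, 13) is present — its section is the full 7×22.5 rectangle (area 157.50 mm²); the cylinder at (15, 4.5) does not reach this height (z outside [10.5, 15.5]); Combining (union): the 2 present regions are separate (no shared area or edge), so areas and boundary lengths simply add and each stays a separate island — area = 527.94 mm². Overall, the cross-section has 2 separate islands. Net area = 527.94 mm².

527.94 mm²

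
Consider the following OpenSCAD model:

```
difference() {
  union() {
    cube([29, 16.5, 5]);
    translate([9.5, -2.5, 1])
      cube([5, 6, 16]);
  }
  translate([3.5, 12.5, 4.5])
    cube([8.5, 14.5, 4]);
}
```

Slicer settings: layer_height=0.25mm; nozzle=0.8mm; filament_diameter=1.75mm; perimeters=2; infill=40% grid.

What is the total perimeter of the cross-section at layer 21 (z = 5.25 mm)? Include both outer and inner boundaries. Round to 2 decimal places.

22.00 mm

At z = 5.25 mm: the cube is not intersected at this z (z outside [0, 5]); the cube at (9.5, -2.5) (footprint 5×6) is included at this height (perimeter 22.00 mm); Taking the union: only the 5×6 cube at (9.5, -2.5) is present, so the union is just that shape — boundary = 22.00 mm; the cube at (3.5, 12.5) is present — its section is the full 8.5×14.5 rectangle (perimeter 46.00 mm); Subtracting the remaining from the first: starting from that combined region, the 8.5×14.5 cube at (3.5, 12.5) misses the remaining region (no effect) — boundary = 22.00 mm. Overall, the cross-section is a single solid region. Total boundary length (outer) = 22.00 mm.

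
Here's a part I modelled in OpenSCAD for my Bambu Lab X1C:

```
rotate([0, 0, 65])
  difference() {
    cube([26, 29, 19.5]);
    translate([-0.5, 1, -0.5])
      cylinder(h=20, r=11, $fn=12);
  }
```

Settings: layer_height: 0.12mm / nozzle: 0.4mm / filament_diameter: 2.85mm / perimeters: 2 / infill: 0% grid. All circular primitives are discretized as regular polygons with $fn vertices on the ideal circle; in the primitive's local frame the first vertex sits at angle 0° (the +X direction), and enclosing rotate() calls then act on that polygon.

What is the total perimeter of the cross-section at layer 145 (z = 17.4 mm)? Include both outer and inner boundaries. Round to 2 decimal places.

105.50 mm

At z = 17.4 mm: the 26×29 cube contributes its full rectangle (perimeter 110.00 mm); the r=11 cylinder at (-0.5, 1) contributes a regular 12-gon of circumradius 11 (perimeter = 2·12·11.000·sin(180°/12) = 68.33 mm); After the difference (first − rest): starting from the 26×29 cube, the r=11 cylinder at (-0.5, 1) partially overlaps it — only the 95.65 mm² overlap (of its 363.00 mm²) is removed, clipping the outline — boundary = 105.50 mm; (rotated 65° about Z; rotation is an isometry so areas/perimeters/island counts are preserved). Overall, the cross-section is a single solid region. Total boundary length (outer) = 105.50 mm.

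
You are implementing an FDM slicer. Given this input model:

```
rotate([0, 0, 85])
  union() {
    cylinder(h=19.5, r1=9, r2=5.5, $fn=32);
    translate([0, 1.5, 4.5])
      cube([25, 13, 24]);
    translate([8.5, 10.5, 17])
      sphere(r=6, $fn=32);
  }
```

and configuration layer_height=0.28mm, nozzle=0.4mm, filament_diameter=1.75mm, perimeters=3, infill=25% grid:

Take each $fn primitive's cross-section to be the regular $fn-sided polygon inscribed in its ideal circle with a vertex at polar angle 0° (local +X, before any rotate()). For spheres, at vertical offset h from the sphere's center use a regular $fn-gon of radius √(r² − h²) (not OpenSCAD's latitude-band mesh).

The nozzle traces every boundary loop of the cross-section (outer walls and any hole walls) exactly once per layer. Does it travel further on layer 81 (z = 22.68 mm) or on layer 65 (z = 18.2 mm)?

layer 65 (z = 18.2 mm)

Layer 81 (z = 22.68): the cone is absent (z outside [0, 19.5]); the cube at (0, 1.5) (footprint 25×13) is included at this height (perimeter 76.00 mm); the r=6 sphere at (8.5, 10.5) contributes a regular 32-gon of circumradius √(6²−5.68²) = 1.933 (perimeter = 2·32·1.933·sin(180°/32) = 12.13 mm); Combining (union): the r=6 sphere at (8.5, 10.5) lies entirely inside the 25×13 cube at (0, 1.5), so the union is just the 25×13 cube at (0, 1.5) — boundary = 76.00 mm; (rotated 85° about Z; rotation is an isometry so areas/perimeters/island counts are preserved). So its perimeter = 76.00 mm. Layer 65 (z = 18.2): the cone (r1=9→r2=5.5) has section circumradius 5.733 here — a regular 32-gon (perimeter = 2·32·5.733·sin(180°/32) = 35.97 mm); the cube at (0, 1.5) is present — its section is the full 25×13 rectangle (perimeter 76.00 mm); the sphere at (8.5, 10.5): section is a regular 32-gon, circumradius = √(r²−h²) = √(6²−1.2²) = 5.879 (perimeter = 2·32·5.879·sin(180°/32) = 36.88 mm); Taking the union: the regions partially overlap (shared area 114.04 mm²), so the edge portions inside another operand are dropped and the merged outline is re-measured after clipping — boundary = 95.81 mm; (rotated 85° about Z; rotation is an isometry so areas/perimeters/island counts are preserved). So its perimeter = 95.81 mm. Layer 65 is larger (95.81 vs 76.00 mm).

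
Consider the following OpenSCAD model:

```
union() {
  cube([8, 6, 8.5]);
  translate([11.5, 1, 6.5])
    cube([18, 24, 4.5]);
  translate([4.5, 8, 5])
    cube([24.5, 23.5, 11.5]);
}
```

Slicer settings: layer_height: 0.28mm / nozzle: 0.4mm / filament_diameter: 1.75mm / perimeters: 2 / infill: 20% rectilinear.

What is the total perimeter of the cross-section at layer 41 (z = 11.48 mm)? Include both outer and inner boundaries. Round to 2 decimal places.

96.00 mm

At z = 11.48 mm: the cube is not intersected at this z (z outside [0, 8.5]); the cube at (11.5, 1) does not reach this height (z outside [6.5, 11]); the cube at (4.5, 8) is present — its section is the full 24.5×23.5 rectangle (perimeter 96.00 mm); Combining (union): only the 24.5×23.5 cube at (4.5, 8) is present, so the union is just that shape — boundary = 96.00 mm. Overall, the cross-section is a single solid region. Total boundary length (outer) = 96.00 mm.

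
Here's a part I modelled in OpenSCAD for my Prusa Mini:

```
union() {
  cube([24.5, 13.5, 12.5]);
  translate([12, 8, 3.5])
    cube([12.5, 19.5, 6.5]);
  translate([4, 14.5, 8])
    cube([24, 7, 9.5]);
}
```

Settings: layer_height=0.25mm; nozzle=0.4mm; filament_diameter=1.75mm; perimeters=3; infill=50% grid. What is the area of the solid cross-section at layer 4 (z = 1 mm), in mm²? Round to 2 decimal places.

At z = 1 mm: the cube (footprint 24.5×13.5) is included at this height (area 330.75 mm²); the cube at (12, 8) is absent (z outside [3.5, 10]); the cube at (4, 14.5) does not reach this height (z outside [8, 17.5]); Combining (union): only the 24.5×13.5 cube is present, so the union is just that shape — area = 330.75 mm². Overall, the cross-section is a single solid region. Net area = 330.75 mm².

330.75 mm²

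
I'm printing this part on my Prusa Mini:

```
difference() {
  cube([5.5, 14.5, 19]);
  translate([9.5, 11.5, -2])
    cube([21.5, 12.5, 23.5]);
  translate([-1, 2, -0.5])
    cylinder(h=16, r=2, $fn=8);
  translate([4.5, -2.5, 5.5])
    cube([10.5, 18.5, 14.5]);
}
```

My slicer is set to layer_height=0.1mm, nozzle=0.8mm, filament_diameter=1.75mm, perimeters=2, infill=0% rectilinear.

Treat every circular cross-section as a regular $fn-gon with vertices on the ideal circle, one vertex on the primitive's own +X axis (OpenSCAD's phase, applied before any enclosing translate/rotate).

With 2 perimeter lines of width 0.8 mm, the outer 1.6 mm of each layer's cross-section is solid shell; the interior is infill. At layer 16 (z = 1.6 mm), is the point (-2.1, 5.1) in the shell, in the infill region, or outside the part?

At z = 1.6 mm: the 5.5×14.5 cube contributes its full rectangle; the cube at (9.5, 11.5) is present — its section is the full 21.5×12.5 rectangle; the cylinder at (-1, 2): section is a regular 8-gon, circumradius r=2; the cube at (4.5, -2.5) is not intersected at this z (z outside [5.5, 20]); Subtracting the remaining from the first: starting from the 5.5×14.5 cube, the 21.5×12.5 cube at (9.5, 11.5) misses the remaining region (no effect); the r=2 cylinder at (-1, 2) partially overlaps it — only the 2.07 mm² overlap (of its 11.31 mm²) is removed, clipping the outline — 1 connected region. Overall, the cross-section is a single solid region. The nearest boundary edge runs (0.00, 3.59)→(0.00, 14.50); distance from the point to it = 2.10 mm. The point is not inside any of the regions above, so it lies outside the cross-section (2.10 mm from the nearest boundary).

outside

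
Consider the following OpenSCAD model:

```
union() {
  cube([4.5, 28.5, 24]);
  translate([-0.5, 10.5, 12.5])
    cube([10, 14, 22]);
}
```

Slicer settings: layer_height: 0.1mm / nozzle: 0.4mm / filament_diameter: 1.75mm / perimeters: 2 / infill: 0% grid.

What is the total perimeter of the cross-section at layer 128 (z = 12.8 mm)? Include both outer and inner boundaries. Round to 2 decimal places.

77.00 mm

At z = 12.8 mm: the cube (footprint 4.5×28.5) is included at this height (perimeter 66.00 mm); the cube at (-0.5, 10.5) is present — its section is the full 10×14 rectangle (perimeter 48.00 mm); Combining (union): the regions partially overlap (shared area 63.00 mm²), so the edge portions inside another operand are dropped and the merged outline is re-measured after clipping — boundary = 77.00 mm. Overall, the cross-section is a single solid region. Total boundary length (outer) = 77.00 mm.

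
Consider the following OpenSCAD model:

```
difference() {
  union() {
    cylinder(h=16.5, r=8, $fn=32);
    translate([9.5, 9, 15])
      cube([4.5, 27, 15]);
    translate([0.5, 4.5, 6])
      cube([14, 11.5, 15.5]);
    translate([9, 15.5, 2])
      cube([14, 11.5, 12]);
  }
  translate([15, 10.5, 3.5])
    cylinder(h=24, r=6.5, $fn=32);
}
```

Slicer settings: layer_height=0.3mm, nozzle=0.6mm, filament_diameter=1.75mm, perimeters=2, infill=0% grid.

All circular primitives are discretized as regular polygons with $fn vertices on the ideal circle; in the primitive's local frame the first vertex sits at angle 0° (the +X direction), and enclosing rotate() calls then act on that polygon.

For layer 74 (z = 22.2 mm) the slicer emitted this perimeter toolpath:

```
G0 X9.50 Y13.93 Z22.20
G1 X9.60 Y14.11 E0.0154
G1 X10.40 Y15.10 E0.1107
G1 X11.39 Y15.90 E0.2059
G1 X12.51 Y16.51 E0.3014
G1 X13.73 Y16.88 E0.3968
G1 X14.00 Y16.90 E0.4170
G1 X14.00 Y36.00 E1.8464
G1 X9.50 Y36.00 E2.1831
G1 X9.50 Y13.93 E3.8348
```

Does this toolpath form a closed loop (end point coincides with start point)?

yes

Start point (G0): (9.50, 13.93). End point (last G1): the path returns to the start — closed.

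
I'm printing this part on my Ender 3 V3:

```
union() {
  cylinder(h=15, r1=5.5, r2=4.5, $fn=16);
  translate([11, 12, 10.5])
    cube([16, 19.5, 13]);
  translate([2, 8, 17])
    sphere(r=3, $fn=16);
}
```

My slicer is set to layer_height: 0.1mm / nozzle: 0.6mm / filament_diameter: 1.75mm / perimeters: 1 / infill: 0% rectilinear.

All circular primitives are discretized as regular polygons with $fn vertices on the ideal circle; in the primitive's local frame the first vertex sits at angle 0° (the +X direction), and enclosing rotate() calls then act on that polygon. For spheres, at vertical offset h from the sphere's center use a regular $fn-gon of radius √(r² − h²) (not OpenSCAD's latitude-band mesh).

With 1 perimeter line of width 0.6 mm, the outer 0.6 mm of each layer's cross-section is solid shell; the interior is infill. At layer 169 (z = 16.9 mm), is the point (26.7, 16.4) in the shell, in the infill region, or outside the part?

shell

At z = 16.9 mm: the cone is not intersected at this z (z outside [0, 15]); the 16×19.5 cube at (11, 12) contributes its full rectangle; the sphere at (2, 8): section is a regular 16-gon, circumradius = √(r²−h²) = √(3²−0.1²) = 2.998; Combining (union): the 2 present regions are separate (no shared area or edge), so areas and boundary lengths simply add and each stays a separate island — 2 connected regions. Overall, the cross-section has 2 separate islands. The nearest boundary edge runs (27.00, 31.50)→(27.00, 12.00); distance from the point to it = 0.30 mm. (Shell/infill is judged within the island containing the point — the largest one.) The point is inside the cross-section, 0.30 mm from the nearest boundary — within the 0.6 mm shell band (1 × 0.6).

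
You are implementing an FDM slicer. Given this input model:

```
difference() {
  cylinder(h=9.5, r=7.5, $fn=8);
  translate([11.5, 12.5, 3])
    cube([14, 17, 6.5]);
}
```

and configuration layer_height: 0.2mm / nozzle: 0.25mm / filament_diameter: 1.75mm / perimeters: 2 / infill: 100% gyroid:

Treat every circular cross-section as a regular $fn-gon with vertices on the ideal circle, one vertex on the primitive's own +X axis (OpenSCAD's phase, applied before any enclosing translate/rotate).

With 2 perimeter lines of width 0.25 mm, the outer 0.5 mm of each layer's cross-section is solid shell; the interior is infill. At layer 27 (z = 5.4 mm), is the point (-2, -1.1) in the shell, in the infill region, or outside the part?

infill

At z = 5.4 mm: the cylinder: section is a regular 8-gon, circumradius r=7.5; the cube at (11.5, 12.5) is present — its section is the full 14×17 rectangle; After the difference (first − rest): starting from the r=7.5 cylinder, the 14×17 cube at (11.5, 12.5) misses the remaining region (no effect) — 1 connected region. Overall, the cross-section is a single solid region. The nearest boundary edge runs (-5.30, -5.30)→(-7.50, 0.00); distance from the point to it = 4.66 mm. The point is inside the cross-section and 4.66 mm from the nearest boundary — more than the 0.5 mm shell width (2 × 0.25), so it's in the infill interior.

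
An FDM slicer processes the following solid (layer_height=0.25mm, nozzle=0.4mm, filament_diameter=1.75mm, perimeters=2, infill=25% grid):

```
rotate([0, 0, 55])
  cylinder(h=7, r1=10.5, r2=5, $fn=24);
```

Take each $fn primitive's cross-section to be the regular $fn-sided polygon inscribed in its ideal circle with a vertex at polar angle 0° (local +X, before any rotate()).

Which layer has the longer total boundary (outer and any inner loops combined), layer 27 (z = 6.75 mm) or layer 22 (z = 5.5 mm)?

layer 22 (z = 5.5 mm)

Layer 27 (z = 6.75): the cone contributes a regular 24-gon of circumradius 5.196 (interpolated between r1=10.5 and r2=5 at t=0.964) (perimeter = 2·24·5.196·sin(180°/24) = 32.56 mm); (whole slice rotated 55° about Z — lengths, areas and connectivity unchanged). So its perimeter = 32.56 mm. Layer 22 (z = 5.5): the cone contributes a regular 24-gon of circumradius 6.179 (interpolated between r1=10.5 and r2=5 at t=0.786) (perimeter = 2·24·6.179·sin(180°/24) = 38.71 mm); (rotated 55° about Z; rotation is an isometry so areas/perimeters/island counts are preserved). So its perimeter = 38.71 mm. Layer 22 is larger (38.71 vs 32.56 mm).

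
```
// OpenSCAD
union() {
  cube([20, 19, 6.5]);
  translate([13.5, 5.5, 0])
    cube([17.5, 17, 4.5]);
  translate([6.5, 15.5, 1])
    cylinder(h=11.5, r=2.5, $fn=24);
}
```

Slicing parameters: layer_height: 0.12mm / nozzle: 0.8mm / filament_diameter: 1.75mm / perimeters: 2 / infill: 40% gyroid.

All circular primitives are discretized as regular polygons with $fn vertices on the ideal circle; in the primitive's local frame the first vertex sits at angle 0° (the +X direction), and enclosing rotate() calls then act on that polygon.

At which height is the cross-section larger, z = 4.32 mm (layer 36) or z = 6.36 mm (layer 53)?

Layer 36 (z = 4.32): the cube (footprint 20×19) is included at this height (area 380.00 mm²); the cube at (13.5, 5.5) (footprint 17.5×17) is included at this height (area 297.50 mm²); the cylinder at (6.5, 15.5): section is a regular 24-gon, circumradius r=2.5 (area = (24/2)·2.500²·sin(360°/24) = 19.41 mm²); Merging all regions: the regions partially overlap — summed areas 696.91 mm² minus the doubly-counted overlap 107.16 mm² gives 589.75 mm² — area = 589.75 mm². So its area = 589.75 mm². Layer 53 (z = 6.36): the cube (footprint 20×19) is included at this height (area 380.00 mm²); the cube at (13.5, 5.5) does not reach this height (z outside [0, 4.5]); the cylinder at (6.5, 15.5): section is a regular 24-gon, circumradius r=2.5 (area = (24/2)·2.500²·sin(360°/24) = 19.41 mm²); Taking the union: the r=2.5 cylinder at (6.5, 15.5) lies entirely inside the 20×19 cube, so the union is just the 20×19 cube — area = 380.00 mm². So its area = 380.00 mm². Layer 36 is larger (589.75 vs 380.00 mm²).

layer 36 (z = 4.32 mm)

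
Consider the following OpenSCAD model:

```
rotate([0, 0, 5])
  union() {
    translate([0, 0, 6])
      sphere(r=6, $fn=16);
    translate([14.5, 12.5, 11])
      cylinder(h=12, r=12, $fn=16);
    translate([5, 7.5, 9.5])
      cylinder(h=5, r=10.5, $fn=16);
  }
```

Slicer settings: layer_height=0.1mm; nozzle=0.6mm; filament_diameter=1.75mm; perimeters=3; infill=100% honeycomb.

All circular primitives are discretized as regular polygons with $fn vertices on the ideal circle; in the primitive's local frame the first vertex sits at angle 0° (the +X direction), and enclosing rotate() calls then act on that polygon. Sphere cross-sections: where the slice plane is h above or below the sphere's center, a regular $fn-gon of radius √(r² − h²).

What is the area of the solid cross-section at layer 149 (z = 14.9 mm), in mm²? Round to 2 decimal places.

At z = 14.9 mm: the sphere does not reach this height (|z−center|=8.900 > r=6); the cylinder at (14.5, 12.5): section is a regular 16-gon, circumradius r=12 (area = (16/2)·12.000²·sin(360°/16) = 440.85 mm²); the cylinder at (5, 7.5) is not intersected at this z (z outside [9.5, 14.5]); Combining (union): only the r=12 cylinder at (14.5, 12.5) is present, so the union is just that shape — area = 440.85 mm²; (rotated 5° about Z; rotation is an isometry so areas/perimeters/island counts are preserved). Overall, the cross-section is a single solid region. Net area = 440.85 mm².

440.85 mm²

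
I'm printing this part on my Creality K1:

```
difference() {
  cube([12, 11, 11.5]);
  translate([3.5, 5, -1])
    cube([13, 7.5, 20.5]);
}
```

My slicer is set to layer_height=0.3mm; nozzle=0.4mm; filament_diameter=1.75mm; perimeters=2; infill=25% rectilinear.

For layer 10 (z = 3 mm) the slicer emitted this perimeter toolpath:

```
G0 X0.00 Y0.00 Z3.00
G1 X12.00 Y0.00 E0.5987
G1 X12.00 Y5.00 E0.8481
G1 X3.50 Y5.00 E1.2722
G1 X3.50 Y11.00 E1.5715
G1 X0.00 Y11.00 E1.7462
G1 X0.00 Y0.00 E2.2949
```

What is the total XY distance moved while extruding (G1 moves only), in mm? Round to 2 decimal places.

46.00 mm

Sum the Euclidean lengths of each G1 segment: total = 46.00 mm.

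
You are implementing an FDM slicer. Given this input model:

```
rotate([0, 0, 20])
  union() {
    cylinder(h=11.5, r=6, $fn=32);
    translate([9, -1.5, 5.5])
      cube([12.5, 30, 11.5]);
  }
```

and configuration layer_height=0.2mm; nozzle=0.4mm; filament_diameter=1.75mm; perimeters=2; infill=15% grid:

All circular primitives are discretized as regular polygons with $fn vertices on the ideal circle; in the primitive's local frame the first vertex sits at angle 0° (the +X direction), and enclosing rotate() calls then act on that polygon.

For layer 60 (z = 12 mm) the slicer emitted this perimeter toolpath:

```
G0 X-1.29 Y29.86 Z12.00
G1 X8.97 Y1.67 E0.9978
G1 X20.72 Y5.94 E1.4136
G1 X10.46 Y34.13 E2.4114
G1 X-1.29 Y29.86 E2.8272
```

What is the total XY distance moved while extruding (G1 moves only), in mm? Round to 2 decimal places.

Sum the Euclidean lengths of each G1 segment: total = 85.00 mm.

85.00 mm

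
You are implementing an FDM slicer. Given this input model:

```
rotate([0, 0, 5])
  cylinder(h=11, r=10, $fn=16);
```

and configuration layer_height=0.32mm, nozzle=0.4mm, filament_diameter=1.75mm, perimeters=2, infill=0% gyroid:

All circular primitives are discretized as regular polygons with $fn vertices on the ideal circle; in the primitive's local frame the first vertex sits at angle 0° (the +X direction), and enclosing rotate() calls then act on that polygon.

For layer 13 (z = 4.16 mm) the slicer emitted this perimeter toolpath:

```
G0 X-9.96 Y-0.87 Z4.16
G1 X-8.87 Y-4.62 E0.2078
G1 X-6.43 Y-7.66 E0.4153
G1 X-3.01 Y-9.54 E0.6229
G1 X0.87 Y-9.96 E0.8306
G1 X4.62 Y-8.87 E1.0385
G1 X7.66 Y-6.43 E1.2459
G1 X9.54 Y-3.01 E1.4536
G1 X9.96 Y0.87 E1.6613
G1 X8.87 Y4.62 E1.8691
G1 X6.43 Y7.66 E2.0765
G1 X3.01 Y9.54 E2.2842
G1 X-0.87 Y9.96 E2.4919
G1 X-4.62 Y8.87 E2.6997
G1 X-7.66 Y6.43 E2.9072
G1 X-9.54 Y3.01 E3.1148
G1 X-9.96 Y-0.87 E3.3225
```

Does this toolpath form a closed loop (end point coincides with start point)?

yes

Start point (G0): (-9.96, -0.87). End point (last G1): the path returns to the start — closed.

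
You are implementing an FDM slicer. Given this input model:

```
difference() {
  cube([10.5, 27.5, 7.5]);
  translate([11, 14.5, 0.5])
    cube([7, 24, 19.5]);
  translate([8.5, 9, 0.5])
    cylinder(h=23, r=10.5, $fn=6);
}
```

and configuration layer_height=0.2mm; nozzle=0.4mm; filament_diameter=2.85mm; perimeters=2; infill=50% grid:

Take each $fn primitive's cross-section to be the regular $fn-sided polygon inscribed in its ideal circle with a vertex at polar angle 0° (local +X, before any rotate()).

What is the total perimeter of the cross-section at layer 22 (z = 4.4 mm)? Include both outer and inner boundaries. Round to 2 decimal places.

At z = 4.4 mm: the cube is present — its section is the full 10.5×27.5 rectangle (perimeter 76.00 mm); the cube at (11, 14.5) is present — its section is the full 7×24 rectangle (perimeter 62.00 mm); the r=10.5 cylinder at (8.5, 9) contributes a regular 6-gon of circumradius 10.5 (perimeter = 2·6·10.500·sin(180°/6) = 63.00 mm); Taking the first minus the rest: starting from the 10.5×27.5 cube, the 7×24 cube at (11, 14.5) misses the remaining region (no effect); the r=10.5 cylinder at (8.5, 9) partially overlaps it — only the 171.99 mm² overlap (of its 286.44 mm²) is removed, clipping the outline — boundary = 63.82 mm. Overall, the cross-section has 2 separate islands. Total boundary length (outer) = 63.82 mm.

63.82 mm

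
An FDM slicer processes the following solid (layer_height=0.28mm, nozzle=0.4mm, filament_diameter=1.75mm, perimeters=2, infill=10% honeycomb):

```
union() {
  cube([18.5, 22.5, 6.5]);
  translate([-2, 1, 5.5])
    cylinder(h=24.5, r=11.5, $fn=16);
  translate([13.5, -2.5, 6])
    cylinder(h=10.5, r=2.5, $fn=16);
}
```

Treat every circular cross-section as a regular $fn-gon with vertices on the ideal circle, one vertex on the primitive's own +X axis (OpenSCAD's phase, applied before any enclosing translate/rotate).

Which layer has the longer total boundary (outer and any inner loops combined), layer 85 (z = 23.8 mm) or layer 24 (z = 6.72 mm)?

Layer 85 (z = 23.8): the cube does not reach this height (z outside [0, 6.5]); the cylinder at (-2, 1): section is a regular 16-gon, circumradius r=11.5 (perimeter = 2·16·11.500·sin(180°/16) = 71.79 mm); the cylinder at (13.5, -2.5) does not reach this height (z outside [6, 16.5]); Combining (union): only the r=11.5 cylinder at (-2, 1) is present, so the union is just that shape — boundary = 71.79 mm. So its perimeter = 71.79 mm. Layer 24 (z = 6.72): the cube is absent (z outside [0, 6.5]); the cylinder at (-2, 1): section is a regular 16-gon, circumradius r=11.5 (perimeter = 2·16·11.500·sin(180°/16) = 71.79 mm); the cylinder at (13.5, -2.5): section is a regular 16-gon, circumradius r=2.5 (perimeter = 2·16·2.500·sin(180°/16) = 15.61 mm); Combining (union): the 2 present regions are separate (no shared area or edge), so areas and boundary lengths simply add and each stays a separate island — boundary = 87.40 mm. So its perimeter = 87.40 mm. Layer 24 is larger (87.40 vs 71.79 mm).

layer 24 (z = 6.72 mm)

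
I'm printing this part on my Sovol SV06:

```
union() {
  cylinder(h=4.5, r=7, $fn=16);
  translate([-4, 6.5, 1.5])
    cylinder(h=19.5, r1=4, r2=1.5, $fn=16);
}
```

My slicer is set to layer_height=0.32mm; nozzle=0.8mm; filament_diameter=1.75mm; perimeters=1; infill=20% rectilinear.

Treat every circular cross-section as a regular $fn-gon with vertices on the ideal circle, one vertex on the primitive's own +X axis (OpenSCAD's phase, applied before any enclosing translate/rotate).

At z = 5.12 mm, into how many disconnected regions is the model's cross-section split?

At z = 5.12 mm: the cylinder is not intersected at this z (z outside [0, 4.5]); the cone at (-4, 6.5) (r1=4→r2=1.5) has section circumradius 3.536 here — a regular 16-gon; Combining (union): only the cone at (-4, 6.5) is present, so the union is just that shape — 1 connected region. The result has 1 disconnected region.

1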